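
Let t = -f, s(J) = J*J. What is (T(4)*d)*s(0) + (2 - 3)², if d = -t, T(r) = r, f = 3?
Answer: 1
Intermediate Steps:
s(J) = J²
t = -3 (t = -1*3 = -3)
d = 3 (d = -1*(-3) = 3)
(T(4)*d)*s(0) + (2 - 3)² = (4*3)*0² + (2 - 3)² = 12*0 + (-1)² = 0 + 1 = 1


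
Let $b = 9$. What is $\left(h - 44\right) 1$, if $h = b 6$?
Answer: $10$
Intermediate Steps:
$h = 54$ ($h = 9 \cdot 6 = 54$)
$\left(h - 44\right) 1 = \left(54 - 44\right) 1 = 10 \cdot 1 = 10$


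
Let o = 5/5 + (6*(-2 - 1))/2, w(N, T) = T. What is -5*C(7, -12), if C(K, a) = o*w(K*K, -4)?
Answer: -160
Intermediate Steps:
o = -8 (o = 5*(⅕) + (6*(-3))*(½) = 1 - 18*½ = 1 - 9 = -8)
C(K, a) = 32 (C(K, a) = -8*(-4) = 32)
-5*C(7, -12) = -5*32 = -160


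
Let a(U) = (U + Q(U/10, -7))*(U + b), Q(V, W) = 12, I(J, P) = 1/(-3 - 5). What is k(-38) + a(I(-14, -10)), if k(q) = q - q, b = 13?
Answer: 9785/64 ≈ 152.89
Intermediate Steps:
I(J, P) = -⅛ (I(J, P) = 1/(-8) = -⅛)
a(U) = (12 + U)*(13 + U) (a(U) = (U + 12)*(U + 13) = (12 + U)*(13 + U))
k(q) = 0
k(-38) + a(I(-14, -10)) = 0 + (156 + (-⅛)² + 25*(-⅛)) = 0 + (156 + 1/64 - 25/8) = 0 + 9785/64 = 9785/64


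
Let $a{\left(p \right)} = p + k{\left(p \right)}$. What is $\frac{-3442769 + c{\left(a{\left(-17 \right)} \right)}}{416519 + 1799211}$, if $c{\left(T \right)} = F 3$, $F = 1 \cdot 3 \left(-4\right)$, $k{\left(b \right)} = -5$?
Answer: $- \frac{688561}{443146} \approx -1.5538$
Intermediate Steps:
$F = -12$ ($F = 3 \left(-4\right) = -12$)
$a{\left(p \right)} = -5 + p$ ($a{\left(p \right)} = p - 5 = -5 + p$)
$c{\left(T \right)} = -36$ ($c{\left(T \right)} = \left(-12\right) 3 = -36$)
$\frac{-3442769 + c{\left(a{\left(-17 \right)} \right)}}{416519 + 1799211} = \frac{-3442769 - 36}{416519 + 1799211} = - \frac{3442805}{2215730} = \left(-3442805\right) \frac{1}{2215730} = - \frac{688561}{443146}$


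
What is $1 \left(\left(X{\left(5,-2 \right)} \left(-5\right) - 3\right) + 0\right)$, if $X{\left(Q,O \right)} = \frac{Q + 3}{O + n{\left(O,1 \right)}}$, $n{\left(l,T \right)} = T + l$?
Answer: $\frac{31}{3} \approx 10.333$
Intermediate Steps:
$X{\left(Q,O \right)} = \frac{3 + Q}{1 + 2 O}$ ($X{\left(Q,O \right)} = \frac{Q + 3}{O + \left(1 + O\right)} = \frac{3 + Q}{1 + 2 O}$)
$1 \left(\left(X{\left(5,-2 \right)} \left(-5\right) - 3\right) + 0\right) = 1 \left(\left(\frac{3 + 5}{1 + 2 \left(-2\right)} \left(-5\right) - 3\right) + 0\right) = 1 \left(\left(\frac{1}{1 - 4} \cdot 8 \left(-5\right) - 3\right) + 0\right) = 1 \left(\left(\frac{1}{-3} \cdot 8 \left(-5\right) - 3\right) + 0\right) = 1 \left(\left(\left(- \frac{1}{3}\right) 8 \left(-5\right) - 3\right) + 0\right) = 1 \left(\left(\left(- \frac{8}{3}\right) \left(-5\right) - 3\right) + 0\right) = 1 \left(\left(\frac{40}{3} - 3\right) + 0\right) = 1 \left(\frac{31}{3} + 0\right) = 1 \cdot \frac{31}{3} = \frac{31}{3}$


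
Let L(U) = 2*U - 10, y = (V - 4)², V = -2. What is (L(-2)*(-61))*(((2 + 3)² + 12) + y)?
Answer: 62342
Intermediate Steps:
y = 36 (y = (-2 - 4)² = (-6)² = 36)
L(U) = -10 + 2*U
(L(-2)*(-61))*(((2 + 3)² + 12) + y) = ((-10 + 2*(-2))*(-61))*(((2 + 3)² + 12) + 36) = ((-10 - 4)*(-61))*((5² + 12) + 36) = (-14*(-61))*((25 + 12) + 36) = 854*(37 + 36) = 854*73 = 62342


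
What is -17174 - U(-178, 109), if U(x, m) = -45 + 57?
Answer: -17186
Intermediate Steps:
U(x, m) = 12
-17174 - U(-178, 109) = -17174 - 1*12 = -17174 - 12 = -17186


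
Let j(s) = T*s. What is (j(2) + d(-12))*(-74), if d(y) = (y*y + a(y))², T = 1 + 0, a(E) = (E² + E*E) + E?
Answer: -13053748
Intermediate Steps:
a(E) = E + 2*E² (a(E) = (E² + E²) + E = 2*E² + E = E + 2*E²)
T = 1
j(s) = s (j(s) = 1*s = s)
d(y) = (y² + y*(1 + 2*y))² (d(y) = (y*y + y*(1 + 2*y))² = (y² + y*(1 + 2*y))²)
(j(2) + d(-12))*(-74) = (2 + (-12)²*(1 + 3*(-12))²)*(-74) = (2 + 144*(1 - 36)²)*(-74) = (2 + 144*(-35)²)*(-74) = (2 + 144*1225)*(-74) = (2 + 176400)*(-74) = 176402*(-74) = -13053748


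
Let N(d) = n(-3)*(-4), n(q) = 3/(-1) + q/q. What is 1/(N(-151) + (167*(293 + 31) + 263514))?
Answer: 1/317630 ≈ 3.1483e-6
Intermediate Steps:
n(q) = -2 (n(q) = 3*(-1) + 1 = -3 + 1 = -2)
N(d) = 8 (N(d) = -2*(-4) = 8)
1/(N(-151) + (167*(293 + 31) + 263514)) = 1/(8 + (167*(293 + 31) + 263514)) = 1/(8 + (167*324 + 263514)) = 1/(8 + (54108 + 263514)) = 1/(8 + 317622) = 1/317630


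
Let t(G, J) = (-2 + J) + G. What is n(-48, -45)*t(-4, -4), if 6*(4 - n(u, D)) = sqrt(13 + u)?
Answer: -40 + 5*I*sqrt(35)/3 ≈ -40.0 + 9.8601*I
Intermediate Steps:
n(u, D) = 4 - sqrt(13 + u)/6
t(G, J) = -2 + G + J
n(-48, -45)*t(-4, -4) = (4 - sqrt(13 - 48)/6)*(-2 - 4 - 4) = (4 - I*sqrt(35)/6)*(-10) = -40 + 5*I*sqrt(35)/3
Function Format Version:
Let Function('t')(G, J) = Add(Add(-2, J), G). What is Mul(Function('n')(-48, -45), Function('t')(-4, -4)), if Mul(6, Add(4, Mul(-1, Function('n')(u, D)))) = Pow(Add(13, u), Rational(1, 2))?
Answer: Add(-40, Mul(Rational(5, 3), I, Pow(35, Rational(1, 2)))) ≈ Add(-40.000, Mul(9.8601, I))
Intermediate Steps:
Function('n')(u, D) = Add(4, Mul(Rational(-1, 6), Pow(Add(13, u), Rational(1, 2))))
Function('t')(G, J) = Add(-2, G, J)
Mul(Function('n')(-48, -45), Function('t')(-4, -4)) = Mul(Add(4, Mul(Rational(-1, 6), Pow(Add(13, -48), Rational(1, 2)))), Add(-2, -4, -4)) = Mul(Add(4, Mul(Rational(-1, 6), Pow(-35, Rational(1, 2)))), -10) = Mul(Add(4, Mul(Rational(-1, 6), Mul(I, Pow(35, Rational(1, 2))))), -10) = Mul(Add(4, Mul(Rational(-1, 6), I, Pow(35, Rational(1, 2)))), -10) = Add(-40, Mul(Rational(5, 3), I, Pow(35, Rational(1, 2))))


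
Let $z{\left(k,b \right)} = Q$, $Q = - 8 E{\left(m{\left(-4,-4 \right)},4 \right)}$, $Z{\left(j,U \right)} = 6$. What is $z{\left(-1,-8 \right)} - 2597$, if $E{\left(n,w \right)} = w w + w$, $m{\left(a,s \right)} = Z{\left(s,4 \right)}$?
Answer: $-2757$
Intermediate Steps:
$m{\left(a,s \right)} = 6$
$E{\left(n,w \right)} = w + w^{2}$ ($E{\left(n,w \right)} = w^{2} + w = w + w^{2}$)
$Q = -160$ ($Q = - 8 \cdot 4 \left(1 + 4\right) = - 8 \cdot 4 \cdot 5 = \left(-8\right) 20 = -160$)
$z{\left(k,b \right)} = -160$
$z{\left(-1,-8 \right)} - 2597 = -160 - 2597 = -2757$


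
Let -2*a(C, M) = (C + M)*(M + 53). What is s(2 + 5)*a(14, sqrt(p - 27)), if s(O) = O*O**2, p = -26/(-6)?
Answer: -370097/3 - 22981*I*sqrt(51)/3 ≈ -1.2337e+5 - 54706.0*I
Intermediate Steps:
p = 13/3 (p = -26*(-1/6) = 13/3 ≈ 4.3333)
s(O) = O**3
a(C, M) = -(53 + M)*(C + M)/2 (a(C, M) = -(C + M)*(M + 53)/2 = -(C + M)*(53 + M)/2 = -(53 + M)*(C + M)/2)
s(2 + 5)*a(14, sqrt(p - 27)) = (2 + 5)**3*(-53/2*14 - 53*sqrt(13/3 - 27)/2 - (sqrt(13/3 - 27))**2/2 - 1/2*14*sqrt(13/3 - 27)) = 7**3*(-371 - 53*I*sqrt(51)/3 - (sqrt(-68/3))**2/2 - 1/2*14*sqrt(-68/3)) = 343*(-371 - 53*I*sqrt(51)/3 - (2*I*sqrt(51)/3)**2/2 - 1/2*14*2*I*sqrt(51)/3) = 343*(-371 - 53*I*sqrt(51)/3 - 1/2*(-68/3) - 14*I*sqrt(51)/3) = 343*(-371 - 53*I*sqrt(51)/3 + 34/3 - 14*I*sqrt(51)/3) = 343*(-1079/3 - 67*I*sqrt(51)/3) = -370097/3 - 22981*I*sqrt(51)/3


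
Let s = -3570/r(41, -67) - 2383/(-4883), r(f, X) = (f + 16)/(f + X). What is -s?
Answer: -7953963/4883 ≈ -1628.9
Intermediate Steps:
r(f, X) = (16 + f)/(X + f)
s = 7953963/4883 (s = -3570*(-67 + 41)/(16 + 41) - 2383/(-4883) = -3570/(57/(-26)) - 2383*(-1/4883) = -3570/((-1/26*57)) + 2383/4883 = -3570/(-57/26) + 2383/4883 = -3570*(-26/57) + 2383/4883 = 30940/19 + 2383/4883 = 7953963/4883 ≈ 1628.9)
-s = -1*7953963/4883 = -7953963/4883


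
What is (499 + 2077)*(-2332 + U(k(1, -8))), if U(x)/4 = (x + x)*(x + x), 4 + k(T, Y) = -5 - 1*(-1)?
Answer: -3369408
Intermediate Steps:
k(T, Y) = -8 (k(T, Y) = -4 + (-5 - 1*(-1)) = -4 + (-5 + 1) = -4 - 4 = -8)
U(x) = 16*x² (U(x) = 4*((x + x)*(x + x)) = 4*((2*x)*(2*x)) = 4*(4*x²) = 16*x²)
(499 + 2077)*(-2332 + U(k(1, -8))) = (499 + 2077)*(-2332 + 16*(-8)²) = 2576*(-2332 + 16*64) = 2576*(-2332 + 1024) = 2576*(-1308) = -3369408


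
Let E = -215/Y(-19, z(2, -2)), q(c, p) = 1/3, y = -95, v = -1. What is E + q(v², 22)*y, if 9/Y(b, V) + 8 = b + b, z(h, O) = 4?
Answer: 9605/9 ≈ 1067.2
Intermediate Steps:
Y(b, V) = 9/(-8 + 2*b) (Y(b, V) = 9/(-8 + (b + b)) = 9/(-8 + 2*b))
q(c, p) = ⅓
E = 9890/9 (E = -215/(9/(2*(-4 - 19))) = -215/((9/2)/(-23)) = -215/((9/2)*(-1/23)) = -215/(-9/46) = -215*(-46/9) = 9890/9 ≈ 1098.9)
E + q(v², 22)*y = 9890/9 + (⅓)*(-95) = 9890/9 - 95/3 = 9605/9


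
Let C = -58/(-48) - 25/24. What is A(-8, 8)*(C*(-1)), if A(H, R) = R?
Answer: -4/3 ≈ -1.3333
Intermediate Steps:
C = 1/6 (C = -58*(-1/48) - 25*1/24 = 29/24 - 25/24 = 1/6 ≈ 0.16667)
A(-8, 8)*(C*(-1)) = 8*((1/6)*(-1)) = 8*(-1/6) = -4/3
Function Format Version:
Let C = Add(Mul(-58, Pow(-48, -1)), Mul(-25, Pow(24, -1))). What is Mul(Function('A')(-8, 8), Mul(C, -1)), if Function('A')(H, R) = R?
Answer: Rational(-4, 3) ≈ -1.3333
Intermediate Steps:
C = Rational(1, 6) (C = Add(Mul(-58, Rational(-1, 48)), Mul(-25, Rational(1, 24))) = Add(Rational(29, 24), Rational(-25, 24)) = Rational(1, 6) ≈ 0.16667)
Mul(Function('A')(-8, 8), Mul(C, -1)) = Mul(8, Mul(Rational(1, 6), -1)) = Mul(8, Rational(-1, 6)) = Rational(-4, 3)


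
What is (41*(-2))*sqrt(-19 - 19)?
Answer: -82*I*sqrt(38) ≈ -505.48*I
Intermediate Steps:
(41*(-2))*sqrt(-19 - 19) = -82*I*sqrt(38)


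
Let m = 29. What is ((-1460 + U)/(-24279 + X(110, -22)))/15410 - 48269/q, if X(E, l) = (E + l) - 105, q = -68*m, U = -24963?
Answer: 4518007837999/184579870480 ≈ 24.477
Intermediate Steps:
q = -1972 (q = -68*29 = -1972)
X(E, l) = -105 + E + l
((-1460 + U)/(-24279 + X(110, -22)))/15410 - 48269/q = ((-1460 - 24963)/(-24279 + (-105 + 110 - 22)))/15410 - 48269/(-1972) = -26423/(-24279 - 17)*(1/15410) - 48269*(-1/1972) = -26423/(-24296)*(1/15410) + 48269/1972 = -26423*(-1/24296)*(1/15410) + 48269/1972 = (26423/24296)*(1/15410) + 48269/1972 = 26423/374401360 + 48269/1972 = 4518007837999/184579870480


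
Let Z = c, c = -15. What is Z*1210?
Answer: -18150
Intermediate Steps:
Z = -15
Z*1210 = -15*1210 = -18150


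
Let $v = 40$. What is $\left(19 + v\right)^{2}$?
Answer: $3481$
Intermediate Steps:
$\left(19 + v\right)^{2} = \left(19 + 40\right)^{2} = 59^{2} = 3481$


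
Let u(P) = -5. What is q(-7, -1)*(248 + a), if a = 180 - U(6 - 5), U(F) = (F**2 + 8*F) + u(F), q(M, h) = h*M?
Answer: 2968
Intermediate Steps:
q(M, h) = M*h
U(F) = -5 + F**2 + 8*F (U(F) = (F**2 + 8*F) - 5 = -5 + F**2 + 8*F)
a = 176 (a = 180 - (-5 + (6 - 5)**2 + 8*(6 - 5)) = 180 - (-5 + 1**2 + 8*1) = 180 - (-5 + 1 + 8) = 180 - 1*4 = 180 - 4 = 176)
q(-7, -1)*(248 + a) = (-7*(-1))*(248 + 176) = 7*424 = 2968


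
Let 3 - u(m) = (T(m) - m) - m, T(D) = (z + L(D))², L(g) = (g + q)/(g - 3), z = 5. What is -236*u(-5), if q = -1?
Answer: 37819/4 ≈ 9454.8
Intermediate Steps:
L(g) = (-1 + g)/(-3 + g) (L(g) = (g - 1)/(g - 3) = (-1 + g)/(-3 + g))
T(D) = (5 + (-1 + D)/(-3 + D))²
u(m) = 3 + 2*m - 4*(-8 + 3*m)²/(-3 + m)² (u(m) = 3 - ((4*(-8 + 3*m)²/(-3 + m)² - m) - m) = 3 - ((-m + 4*(-8 + 3*m)²/(-3 + m)²) - m) = 3 - (-2*m + 4*(-8 + 3*m)²/(-3 + m)²) = 3 + (2*m - 4*(-8 + 3*m)²/(-3 + m)²) = 3 + 2*m - 4*(-8 + 3*m)²/(-3 + m)²)
-236*u(-5) = -236*(3 + 2*(-5) - 4*(-8 + 3*(-5))²/(-3 - 5)²) = -236*(3 - 10 - 4*(-8 - 15)²/(-8)²) = -236*(3 - 10 - 4*(-23)²*1/64) = -236*(3 - 10 - 4*529*1/64) = -236*(3 - 10 - 529/16) = -236*(-641/16) = 37819/4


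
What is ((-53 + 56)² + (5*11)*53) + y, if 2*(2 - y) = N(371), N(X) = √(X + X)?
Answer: 2926 - √742/2 ≈ 2912.4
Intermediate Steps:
N(X) = √2*√X (N(X) = √(2*X) = √2*√X)
y = 2 - √742/2 (y = 2 - √2*√371/2 = 2 - √742/2 ≈ -11.620)
((-53 + 56)² + (5*11)*53) + y = ((-53 + 56)² + (5*11)*53) + (2 - √742/2) = (3² + 55*53) + (2 - √742/2) = (9 + 2915) + (2 - √742/2) = 2924 + (2 - √742/2) = 2926 - √742/2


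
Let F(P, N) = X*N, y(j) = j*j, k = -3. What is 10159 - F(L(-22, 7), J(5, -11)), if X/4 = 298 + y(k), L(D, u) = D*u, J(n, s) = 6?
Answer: 2791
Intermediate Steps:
y(j) = j²
X = 1228 (X = 4*(298 + (-3)²) = 4*(298 + 9) = 4*307 = 1228)
F(P, N) = 1228*N
10159 - F(L(-22, 7), J(5, -11)) = 10159 - 1228*6 = 10159 - 1*7368 = 10159 - 7368 = 2791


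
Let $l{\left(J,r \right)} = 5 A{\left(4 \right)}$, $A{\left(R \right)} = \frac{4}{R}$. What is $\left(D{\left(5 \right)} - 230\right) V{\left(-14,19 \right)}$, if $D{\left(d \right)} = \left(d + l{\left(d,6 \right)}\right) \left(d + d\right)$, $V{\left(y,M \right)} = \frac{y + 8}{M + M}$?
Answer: $\frac{390}{19} \approx 20.526$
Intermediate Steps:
$V{\left(y,M \right)} = \frac{8 + y}{2 M}$
$l{\left(J,r \right)} = 5$ ($l{\left(J,r \right)} = 5 \cdot \frac{4}{4} = 5 \cdot 4 \cdot \frac{1}{4} = 5 \cdot 1 = 5$)
$D{\left(d \right)} = 2 d \left(5 + d\right)$ ($D{\left(d \right)} = \left(d + 5\right) \left(d + d\right) = \left(5 + d\right) 2 d = 2 d \left(5 + d\right)$)
$\left(D{\left(5 \right)} - 230\right) V{\left(-14,19 \right)} = \left(2 \cdot 5 \left(5 + 5\right) - 230\right) \frac{8 - 14}{2 \cdot 19} = \left(2 \cdot 5 \cdot 10 - 230\right) \frac{1}{2} \cdot \frac{1}{19} \left(-6\right) = \left(100 - 230\right) \left(- \frac{3}{19}\right) = \left(-130\right) \left(- \frac{3}{19}\right) = \frac{390}{19}$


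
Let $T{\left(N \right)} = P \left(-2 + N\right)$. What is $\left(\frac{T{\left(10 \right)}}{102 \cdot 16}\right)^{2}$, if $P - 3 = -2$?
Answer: $\frac{1}{41616} \approx 2.4029 \cdot 10^{-5}$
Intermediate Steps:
$P = 1$ ($P = 3 - 2 = 1$)
$T{\left(N \right)} = -2 + N$ ($T{\left(N \right)} = 1 \left(-2 + N\right) = -2 + N$)
$\left(\frac{T{\left(10 \right)}}{102 \cdot 16}\right)^{2} = \left(\frac{-2 + 10}{102 \cdot 16}\right)^{2} = \left(\frac{8}{1632}\right)^{2} = \left(8 \cdot \frac{1}{1632}\right)^{2} = \left(\frac{1}{204}\right)^{2} = \frac{1}{41616}$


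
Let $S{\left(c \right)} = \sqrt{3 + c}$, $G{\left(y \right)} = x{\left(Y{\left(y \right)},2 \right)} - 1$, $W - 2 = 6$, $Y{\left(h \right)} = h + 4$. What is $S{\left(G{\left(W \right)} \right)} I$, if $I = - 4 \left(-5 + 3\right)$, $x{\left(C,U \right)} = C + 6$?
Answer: $16 \sqrt{5} \approx 35.777$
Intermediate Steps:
$Y{\left(h \right)} = 4 + h$
$x{\left(C,U \right)} = 6 + C$
$W = 8$ ($W = 2 + 6 = 8$)
$G{\left(y \right)} = 9 + y$ ($G{\left(y \right)} = \left(6 + \left(4 + y\right)\right) - 1 = \left(10 + y\right) - 1 = 9 + y$)
$I = 8$ ($I = \left(-4\right) \left(-2\right) = 8$)
$S{\left(G{\left(W \right)} \right)} I = \sqrt{3 + \left(9 + 8\right)} 8 = \sqrt{3 + 17} \cdot 8 = \sqrt{20} \cdot 8 = 2 \sqrt{5} \cdot 8 = 16 \sqrt{5}$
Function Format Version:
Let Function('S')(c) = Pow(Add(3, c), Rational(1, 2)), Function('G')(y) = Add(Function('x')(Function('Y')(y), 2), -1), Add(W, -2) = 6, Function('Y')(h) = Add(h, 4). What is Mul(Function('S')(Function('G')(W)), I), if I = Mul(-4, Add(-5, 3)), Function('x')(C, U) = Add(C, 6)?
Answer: Mul(16, Pow(5, Rational(1, 2))) ≈ 35.777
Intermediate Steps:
Function('Y')(h) = Add(4, h)
Function('x')(C, U) = Add(6, C)
W = 8 (W = Add(2, 6) = 8)
Function('G')(y) = Add(9, y) (Function('G')(y) = Add(Add(6, Add(4, y)), -1) = Add(Add(10, y), -1) = Add(9, y))
I = 8 (I = Mul(-4, -2) = 8)
Mul(Function('S')(Function('G')(W)), I) = Mul(Pow(Add(3, Add(9, 8)), Rational(1, 2)), 8) = Mul(Pow(Add(3, 17), Rational(1, 2)), 8) = Mul(Pow(20, Rational(1, 2)), 8) = Mul(Mul(2, Pow(5, Rational(1, 2))), 8) = Mul(16, Pow(5, Rational(1, 2)))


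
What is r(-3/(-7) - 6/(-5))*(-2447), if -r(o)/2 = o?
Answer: 278958/35 ≈ 7970.2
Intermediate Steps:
r(o) = -2*o
r(-3/(-7) - 6/(-5))*(-2447) = -2*(-3/(-7) - 6/(-5))*(-2447) = -2*(-3*(-1/7) - 6*(-1/5))*(-2447) = -2*(3/7 + 6/5)*(-2447) = -2*57/35*(-2447) = -114/35*(-2447) = 278958/35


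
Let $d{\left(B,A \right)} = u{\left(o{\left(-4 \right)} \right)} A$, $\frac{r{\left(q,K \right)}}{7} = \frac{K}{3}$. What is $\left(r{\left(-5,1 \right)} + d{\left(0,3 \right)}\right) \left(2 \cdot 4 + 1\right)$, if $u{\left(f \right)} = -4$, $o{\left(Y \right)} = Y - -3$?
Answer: $-87$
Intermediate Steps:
$o{\left(Y \right)} = 3 + Y$ ($o{\left(Y \right)} = Y + 3 = 3 + Y$)
$r{\left(q,K \right)} = \frac{7 K}{3}$ ($r{\left(q,K \right)} = 7 \frac{K}{3} = \frac{7 K}{3}$)
$d{\left(B,A \right)} = - 4 A$
$\left(r{\left(-5,1 \right)} + d{\left(0,3 \right)}\right) \left(2 \cdot 4 + 1\right) = \left(\frac{7}{3} \cdot 1 - 12\right) \left(2 \cdot 4 + 1\right) = \left(\frac{7}{3} - 12\right) \left(8 + 1\right) = \left(- \frac{29}{3}\right) 9 = -87$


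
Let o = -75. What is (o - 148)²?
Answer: 49729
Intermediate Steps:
(o - 148)² = (-75 - 148)² = (-223)² = 49729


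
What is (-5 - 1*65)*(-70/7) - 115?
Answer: 585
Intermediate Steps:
(-5 - 1*65)*(-70/7) - 115 = (-5 - 65)*(-70*⅐) - 115 = -70*(-10) - 115 = 700 - 115 = 585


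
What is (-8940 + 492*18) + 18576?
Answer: 18492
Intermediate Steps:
(-8940 + 492*18) + 18576 = (-8940 + 8856) + 18576 = -84 + 18576 = 18492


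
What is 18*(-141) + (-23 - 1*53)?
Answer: -2614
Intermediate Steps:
18*(-141) + (-23 - 1*53) = -2538 + (-23 - 53) = -2538 - 76 = -2614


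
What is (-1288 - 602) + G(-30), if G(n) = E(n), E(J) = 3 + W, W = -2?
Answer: -1889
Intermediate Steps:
E(J) = 1 (E(J) = 3 - 2 = 1)
G(n) = 1
(-1288 - 602) + G(-30) = (-1288 - 602) + 1 = -1890 + 1 = -1889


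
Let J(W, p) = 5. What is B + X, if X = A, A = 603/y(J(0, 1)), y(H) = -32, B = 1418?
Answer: 44773/32 ≈ 1399.2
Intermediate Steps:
A = -603/32 (A = 603/(-32) = 603*(-1/32) = -603/32 ≈ -18.844)
X = -603/32 ≈ -18.844
B + X = 1418 - 603/32 = 44773/32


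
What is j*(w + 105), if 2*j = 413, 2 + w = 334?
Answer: 180481/2 ≈ 90241.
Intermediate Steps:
w = 332 (w = -2 + 334 = 332)
j = 413/2 (j = (½)*413 = 413/2 ≈ 206.50)
j*(w + 105) = 413*(332 + 105)/2 = (413/2)*437 = 180481/2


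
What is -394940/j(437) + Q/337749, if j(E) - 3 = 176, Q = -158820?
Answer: -44473006280/20152357 ≈ -2206.8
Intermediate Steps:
j(E) = 179 (j(E) = 3 + 176 = 179)
-394940/j(437) + Q/337749 = -394940/179 - 158820/337749 = -394940*1/179 - 158820*1/337749 = -394940/179 - 52940/112583 = -44473006280/20152357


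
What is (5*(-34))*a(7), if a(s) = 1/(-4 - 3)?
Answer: 170/7 ≈ 24.286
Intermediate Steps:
a(s) = -⅐ (a(s) = 1/(-7) = -⅐)
(5*(-34))*a(7) = (5*(-34))*(-⅐) = -170*(-⅐) = 170/7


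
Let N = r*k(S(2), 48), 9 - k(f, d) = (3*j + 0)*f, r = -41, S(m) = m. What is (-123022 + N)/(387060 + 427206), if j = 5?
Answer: -122161/814266 ≈ -0.15003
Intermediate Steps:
k(f, d) = 9 - 15*f (k(f, d) = 9 - (3*5 + 0)*f = 9 - (15 + 0)*f = 9 - 15*f)
N = 861 (N = -41*(9 - 15*2) = -41*(9 - 30) = -41*(-21) = 861)
(-123022 + N)/(387060 + 427206) = (-123022 + 861)/(387060 + 427206) = -122161/814266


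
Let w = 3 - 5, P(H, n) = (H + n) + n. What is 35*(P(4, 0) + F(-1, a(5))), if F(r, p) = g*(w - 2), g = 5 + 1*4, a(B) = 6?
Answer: -1120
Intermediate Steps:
P(H, n) = H + 2*n
g = 9 (g = 5 + 4 = 9)
w = -2
F(r, p) = -36 (F(r, p) = 9*(-2 - 2) = 9*(-4) = -36)
35*(P(4, 0) + F(-1, a(5))) = 35*((4 + 2*0) - 36) = 35*((4 + 0) - 36) = 35*(4 - 36) = 35*(-32) = -1120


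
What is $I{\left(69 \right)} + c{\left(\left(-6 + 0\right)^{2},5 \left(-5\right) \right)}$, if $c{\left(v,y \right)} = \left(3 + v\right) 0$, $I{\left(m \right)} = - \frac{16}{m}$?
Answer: $- \frac{16}{69} \approx -0.23188$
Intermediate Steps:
$c{\left(v,y \right)} = 0$
$I{\left(69 \right)} + c{\left(\left(-6 + 0\right)^{2},5 \left(-5\right) \right)} = - \frac{16}{69} + 0 = - \frac{16}{69}$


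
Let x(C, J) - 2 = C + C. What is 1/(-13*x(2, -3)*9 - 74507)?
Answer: -1/75209 ≈ -1.3296e-5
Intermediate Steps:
x(C, J) = 2 + 2*C (x(C, J) = 2 + (C + C) = 2 + 2*C)
1/(-13*x(2, -3)*9 - 74507) = 1/(-13*(2 + 2*2)*9 - 74507) = 1/(-13*(2 + 4)*9 - 74507) = 1/(-13*6*9 - 74507) = 1/(-78*9 - 74507) = 1/(-702 - 74507) = 1/(-75209) = -1/75209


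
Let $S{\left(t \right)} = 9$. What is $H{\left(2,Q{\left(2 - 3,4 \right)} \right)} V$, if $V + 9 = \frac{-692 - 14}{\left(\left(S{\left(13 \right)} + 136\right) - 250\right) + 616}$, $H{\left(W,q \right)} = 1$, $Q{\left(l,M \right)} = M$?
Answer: $- \frac{5305}{511} \approx -10.382$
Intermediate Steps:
$V = - \frac{5305}{511}$ ($V = -9 + \frac{-692 - 14}{\left(\left(9 + 136\right) - 250\right) + 616} = -9 - \frac{706}{\left(145 - 250\right) + 616} = -9 - \frac{706}{-105 + 616} = -9 - \frac{706}{511} = - \frac{5305}{511} \approx -10.382$)
$H{\left(2,Q{\left(2 - 3,4 \right)} \right)} V = 1 \left(- \frac{5305}{511}\right) = - \frac{5305}{511}$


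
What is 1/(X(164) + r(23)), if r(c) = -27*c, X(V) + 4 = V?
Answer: -1/461 ≈ -0.0021692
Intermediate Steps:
X(V) = -4 + V
1/(X(164) + r(23)) = 1/((-4 + 164) - 27*23) = 1/(160 - 621) = 1/(-461) = -1/461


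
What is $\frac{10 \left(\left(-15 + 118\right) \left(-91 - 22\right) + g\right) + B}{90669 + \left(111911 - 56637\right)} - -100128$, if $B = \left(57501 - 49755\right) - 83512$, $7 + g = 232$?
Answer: $\frac{14612790798}{145943} \approx 1.0013 \cdot 10^{5}$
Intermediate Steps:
$g = 225$ ($g = -7 + 232 = 225$)
$B = -75766$ ($B = 7746 - 83512 = -75766$)
$\frac{10 \left(\left(-15 + 118\right) \left(-91 - 22\right) + g\right) + B}{90669 + \left(111911 - 56637\right)} - -100128 = \frac{10 \left(\left(-15 + 118\right) \left(-91 - 22\right) + 225\right) - 75766}{90669 + \left(111911 - 56637\right)} - -100128 = \frac{10 \left(103 \left(-113\right) + 225\right) - 75766}{90669 + \left(111911 - 56637\right)} + 100128 = \frac{10 \left(-11639 + 225\right) - 75766}{90669 + 55274} + 100128 = \frac{10 \left(-11414\right) - 75766}{145943} + 100128 = \left(-114140 - 75766\right) \frac{1}{145943} + 100128 = \left(-189906\right) \frac{1}{145943} + 100128 = - \frac{189906}{145943} + 100128 = \frac{14612790798}{145943}$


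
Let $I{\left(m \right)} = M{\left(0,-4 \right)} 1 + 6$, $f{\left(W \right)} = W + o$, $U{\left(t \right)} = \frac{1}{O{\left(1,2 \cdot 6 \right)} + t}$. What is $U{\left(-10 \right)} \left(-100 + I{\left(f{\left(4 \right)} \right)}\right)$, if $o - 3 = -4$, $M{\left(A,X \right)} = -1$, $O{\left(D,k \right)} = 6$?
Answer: $\frac{95}{4} \approx 23.75$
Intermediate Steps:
$o = -1$ ($o = 3 - 4 = -1$)
$U{\left(t \right)} = \frac{1}{6 + t}$
$f{\left(W \right)} = -1 + W$ ($f{\left(W \right)} = W - 1 = -1 + W$)
$I{\left(m \right)} = 5$ ($I{\left(m \right)} = \left(-1\right) 1 + 6 = -1 + 6 = 5$)
$U{\left(-10 \right)} \left(-100 + I{\left(f{\left(4 \right)} \right)}\right) = \frac{-100 + 5}{6 - 10} = \frac{1}{-4} \left(-95\right) = \left(- \frac{1}{4}\right) \left(-95\right) = \frac{95}{4}$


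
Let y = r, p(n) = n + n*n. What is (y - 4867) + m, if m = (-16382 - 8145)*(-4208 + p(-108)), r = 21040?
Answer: -180208223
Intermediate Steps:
p(n) = n + n**2
y = 21040
m = -180224396 (m = (-16382 - 8145)*(-4208 - 108*(1 - 108)) = -24527*(-4208 - 108*(-107)) = -24527*(-4208 + 11556) = -24527*7348 = -180224396)
(y - 4867) + m = (21040 - 4867) - 180224396 = 16173 - 180224396 = -180208223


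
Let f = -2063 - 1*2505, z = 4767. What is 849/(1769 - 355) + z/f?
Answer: -1431153/3229576 ≈ -0.44314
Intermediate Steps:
f = -4568 (f = -2063 - 2505 = -4568)
849/(1769 - 355) + z/f = 849/(1769 - 355) + 4767/(-4568) = 849/1414 + 4767*(-1/4568) = 849*(1/1414) - 4767/4568 = 849/1414 - 4767/4568 = -1431153/3229576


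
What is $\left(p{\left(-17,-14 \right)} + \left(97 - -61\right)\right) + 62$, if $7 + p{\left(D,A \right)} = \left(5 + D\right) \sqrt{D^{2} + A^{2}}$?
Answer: $213 - 12 \sqrt{485} \approx -51.273$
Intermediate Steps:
$p{\left(D,A \right)} = -7 + \sqrt{A^{2} + D^{2}} \left(5 + D\right)$ ($p{\left(D,A \right)} = -7 + \left(5 + D\right) \sqrt{D^{2} + A^{2}} = -7 + \left(5 + D\right) \sqrt{A^{2} + D^{2}} = -7 + \sqrt{A^{2} + D^{2}} \left(5 + D\right)$)
$\left(p{\left(-17,-14 \right)} + \left(97 - -61\right)\right) + 62 = \left(\left(-7 + 5 \sqrt{\left(-14\right)^{2} + \left(-17\right)^{2}} - 17 \sqrt{\left(-14\right)^{2} + \left(-17\right)^{2}}\right) + \left(97 - -61\right)\right) + 62 = \left(\left(-7 + 5 \sqrt{196 + 289} - 17 \sqrt{196 + 289}\right) + \left(97 + 61\right)\right) + 62 = \left(\left(-7 + 5 \sqrt{485} - 17 \sqrt{485}\right) + 158\right) + 62 = \left(\left(-7 - 12 \sqrt{485}\right) + 158\right) + 62 = \left(151 - 12 \sqrt{485}\right) + 62 = 213 - 12 \sqrt{485}$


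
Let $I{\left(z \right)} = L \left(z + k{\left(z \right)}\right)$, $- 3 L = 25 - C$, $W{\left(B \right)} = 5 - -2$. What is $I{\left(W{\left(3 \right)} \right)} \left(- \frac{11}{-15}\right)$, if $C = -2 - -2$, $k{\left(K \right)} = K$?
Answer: $- \frac{770}{9} \approx -85.556$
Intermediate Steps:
$W{\left(B \right)} = 7$ ($W{\left(B \right)} = 5 + 2 = 7$)
$C = 0$ ($C = -2 + 2 = 0$)
$L = - \frac{25}{3}$ ($L = - \frac{25 - 0}{3} = - \frac{25 + 0}{3} = \left(- \frac{1}{3}\right) 25 = - \frac{25}{3} \approx -8.3333$)
$I{\left(z \right)} = - \frac{50 z}{3}$ ($I{\left(z \right)} = - \frac{25 \left(z + z\right)}{3} = - \frac{25 \cdot 2 z}{3} = - \frac{50 z}{3}$)
$I{\left(W{\left(3 \right)} \right)} \left(- \frac{11}{-15}\right) = \left(- \frac{50}{3}\right) 7 \left(- \frac{11}{-15}\right) = - \frac{350 \left(\left(-11\right) \left(- \frac{1}{15}\right)\right)}{3} = \left(- \frac{350}{3}\right) \frac{11}{15} = - \frac{770}{9}$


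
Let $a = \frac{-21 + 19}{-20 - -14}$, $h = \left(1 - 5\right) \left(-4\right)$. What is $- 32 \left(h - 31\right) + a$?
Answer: $\frac{1441}{3} \approx 480.33$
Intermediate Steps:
$h = 16$ ($h = \left(-4\right) \left(-4\right) = 16$)
$a = \frac{1}{3}$ ($a = - \frac{2}{-20 + \left(-12 + 26\right)} = - \frac{2}{-20 + 14} = - \frac{2}{-6} = \left(-2\right) \left(- \frac{1}{6}\right) = \frac{1}{3} \approx 0.33333$)
$- 32 \left(h - 31\right) + a = - 32 \left(16 - 31\right) + \frac{1}{3} = \left(-32\right) \left(-15\right) + \frac{1}{3} = 480 + \frac{1}{3} = \frac{1441}{3}$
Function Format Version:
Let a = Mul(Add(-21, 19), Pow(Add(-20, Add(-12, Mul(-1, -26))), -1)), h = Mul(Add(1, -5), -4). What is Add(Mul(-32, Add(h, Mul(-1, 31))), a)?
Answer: Rational(1441, 3) ≈ 480.33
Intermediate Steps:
h = 16 (h = Mul(-4, -4) = 16)
a = Rational(1, 3) (a = Mul(-2, Pow(Add(-20, Add(-12, 26)), -1)) = Mul(-2, Pow(Add(-20, 14), -1)) = Mul(-2, Pow(-6, -1)) = Mul(-2, Rational(-1, 6)) = Rational(1, 3) ≈ 0.33333)
Add(Mul(-32, Add(h, Mul(-1, 31))), a) = Add(Mul(-32, Add(16, Mul(-1, 31))), Rational(1, 3)) = Add(Mul(-32, Add(16, -31)), Rational(1, 3)) = Add(Mul(-32, -15), Rational(1, 3)) = Add(480, Rational(1, 3)) = Rational(1441, 3)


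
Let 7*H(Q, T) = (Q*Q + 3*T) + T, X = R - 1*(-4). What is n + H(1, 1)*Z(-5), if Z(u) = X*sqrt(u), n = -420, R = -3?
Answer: -420 + 5*I*sqrt(5)/7 ≈ -420.0 + 1.5972*I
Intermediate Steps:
X = 1 (X = -3 - 1*(-4) = -3 + 4 = 1)
H(Q, T) = Q**2/7 + 4*T/7 (H(Q, T) = ((Q*Q + 3*T) + T)/7 = ((Q**2 + 3*T) + T)/7 = (Q**2 + 4*T)/7 = Q**2/7 + 4*T/7)
Z(u) = sqrt(u) (Z(u) = 1*sqrt(u) = sqrt(u))
n + H(1, 1)*Z(-5) = -420 + ((1/7)*1**2 + (4/7)*1)*sqrt(-5) = -420 + ((1/7)*1 + 4/7)*(I*sqrt(5)) = -420 + (1/7 + 4/7)*(I*sqrt(5)) = -420 + 5*(I*sqrt(5))/7 = -420 + 5*I*sqrt(5)/7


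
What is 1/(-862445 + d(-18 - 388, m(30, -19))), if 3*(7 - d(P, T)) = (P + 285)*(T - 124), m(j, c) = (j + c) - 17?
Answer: -3/2603044 ≈ -1.1525e-6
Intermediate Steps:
m(j, c) = -17 + c + j (m(j, c) = (c + j) - 17 = -17 + c + j)
d(P, T) = 7 - (-124 + T)*(285 + P)/3 (d(P, T) = 7 - (P + 285)*(T - 124)/3 = 7 - (285 + P)*(-124 + T)/3 = 7 - (-124 + T)*(285 + P)/3)
1/(-862445 + d(-18 - 388, m(30, -19))) = 1/(-862445 + (11787 - 95*(-17 - 19 + 30) + 124*(-18 - 388)/3 - (-18 - 388)*(-17 - 19 + 30)/3)) = 1/(-862445 + (11787 - 95*(-6) + (124/3)*(-406) - ⅓*(-406)*(-6))) = 1/(-862445 + (11787 + 570 - 50344/3 - 812)) = 1/(-862445 - 15709/3) = 1/(-2603044/3) = -3/2603044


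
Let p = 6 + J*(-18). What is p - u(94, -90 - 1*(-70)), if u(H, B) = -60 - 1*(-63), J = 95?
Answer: -1707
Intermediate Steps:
u(H, B) = 3 (u(H, B) = -60 + 63 = 3)
p = -1704 (p = 6 + 95*(-18) = 6 - 1710 = -1704)
p - u(94, -90 - 1*(-70)) = -1704 - 1*3 = -1704 - 3 = -1707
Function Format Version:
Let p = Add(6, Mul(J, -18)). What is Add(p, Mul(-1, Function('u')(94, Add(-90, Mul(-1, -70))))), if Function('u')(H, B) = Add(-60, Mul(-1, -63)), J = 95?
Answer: -1707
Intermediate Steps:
Function('u')(H, B) = 3 (Function('u')(H, B) = Add(-60, 63) = 3)
p = -1704 (p = Add(6, Mul(95, -18)) = Add(6, -1710) = -1704)
Add(p, Mul(-1, Function('u')(94, Add(-90, Mul(-1, -70))))) = Add(-1704, Mul(-1, 3)) = Add(-1704, -3) = -1707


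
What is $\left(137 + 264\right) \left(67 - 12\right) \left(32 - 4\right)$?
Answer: $617540$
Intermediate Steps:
$\left(137 + 264\right) \left(67 - 12\right) \left(32 - 4\right) = 401 \cdot 55 \cdot 28 = 401 \cdot 1540 = 617540$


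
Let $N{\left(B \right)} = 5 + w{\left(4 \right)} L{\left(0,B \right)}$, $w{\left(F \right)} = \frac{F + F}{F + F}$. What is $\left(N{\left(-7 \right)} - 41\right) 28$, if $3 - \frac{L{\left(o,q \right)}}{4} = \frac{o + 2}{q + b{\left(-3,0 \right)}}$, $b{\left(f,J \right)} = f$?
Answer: $- \frac{3248}{5} \approx -649.6$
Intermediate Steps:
$L{\left(o,q \right)} = 12 - \frac{4 \left(2 + o\right)}{-3 + q}$ ($L{\left(o,q \right)} = 12 - 4 \frac{o + 2}{q - 3} = 12 - 4 \frac{2 + o}{-3 + q} = 12 - \frac{4 \left(2 + o\right)}{-3 + q}$)
$w{\left(F \right)} = 1$ ($w{\left(F \right)} = \frac{2 F}{2 F} = 2 F \frac{1}{2 F} = 1$)
$N{\left(B \right)} = 5 + \frac{4 \left(-11 + 3 B\right)}{-3 + B}$ ($N{\left(B \right)} = 5 + 1 \frac{4 \left(-11 - 0 + 3 B\right)}{-3 + B} = 5 + 1 \frac{4 \left(-11 + 0 + 3 B\right)}{-3 + B} = 5 + 1 \frac{4 \left(-11 + 3 B\right)}{-3 + B} = 5 + \frac{4 \left(-11 + 3 B\right)}{-3 + B}$)
$\left(N{\left(-7 \right)} - 41\right) 28 = \left(\frac{-59 + 17 \left(-7\right)}{-3 - 7} - 41\right) 28 = \left(\frac{-59 - 119}{-10} - 41\right) 28 = \left(\left(- \frac{1}{10}\right) \left(-178\right) - 41\right) 28 = \left(\frac{89}{5} - 41\right) 28 = \left(- \frac{116}{5}\right) 28 = - \frac{3248}{5}$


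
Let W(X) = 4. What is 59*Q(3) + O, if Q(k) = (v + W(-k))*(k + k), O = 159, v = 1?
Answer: 1929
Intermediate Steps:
Q(k) = 10*k (Q(k) = (1 + 4)*(k + k) = 5*(2*k) = 10*k)
59*Q(3) + O = 59*(10*3) + 159 = 59*30 + 159 = 1770 + 159 = 1929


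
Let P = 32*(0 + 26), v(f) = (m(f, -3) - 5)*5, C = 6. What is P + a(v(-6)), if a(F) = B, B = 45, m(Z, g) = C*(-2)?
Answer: 877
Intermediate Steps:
m(Z, g) = -12 (m(Z, g) = 6*(-2) = -12)
v(f) = -85 (v(f) = (-12 - 5)*5 = -17*5 = -85)
a(F) = 45
P = 832 (P = 32*26 = 832)
P + a(v(-6)) = 832 + 45 = 877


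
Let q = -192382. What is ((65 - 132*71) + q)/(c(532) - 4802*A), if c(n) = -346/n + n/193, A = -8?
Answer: -10354309882/1972308731 ≈ -5.2498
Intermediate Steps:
c(n) = -346/n + n/193 (c(n) = -346/n + n*(1/193) = -346/n + n/193)
((65 - 132*71) + q)/(c(532) - 4802*A) = ((65 - 132*71) - 192382)/((-346/532 + (1/193)*532) - 4802*(-8)) = ((65 - 9372) - 192382)/((-346*1/532 + 532/193) + 38416) = (-9307 - 192382)/((-173/266 + 532/193) + 38416) = -201689/(108123/51338 + 38416) = -201689/1972308731/51338 = -201689*51338/1972308731 = -10354309882/1972308731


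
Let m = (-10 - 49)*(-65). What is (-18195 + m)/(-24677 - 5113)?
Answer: 1436/2979 ≈ 0.48204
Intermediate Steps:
m = 3835 (m = -59*(-65) = 3835)
(-18195 + m)/(-24677 - 5113) = (-18195 + 3835)/(-24677 - 5113) = -14360/(-29790) = -14360*(-1/29790) = 1436/2979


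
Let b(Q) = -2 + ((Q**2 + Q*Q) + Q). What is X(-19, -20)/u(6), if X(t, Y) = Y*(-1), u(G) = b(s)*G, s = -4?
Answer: 5/39 ≈ 0.12821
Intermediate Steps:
b(Q) = -2 + Q + 2*Q**2 (b(Q) = -2 + ((Q**2 + Q**2) + Q) = -2 + (2*Q**2 + Q) = -2 + (Q + 2*Q**2) = -2 + Q + 2*Q**2)
u(G) = 26*G (u(G) = (-2 - 4 + 2*(-4)**2)*G = (-2 - 4 + 2*16)*G = (-2 - 4 + 32)*G = 26*G)
X(t, Y) = -Y
X(-19, -20)/u(6) = (-1*(-20))/((26*6)) = 20/156 = 20*(1/156) = 5/39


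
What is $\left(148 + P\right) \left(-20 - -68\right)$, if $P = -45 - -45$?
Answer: $7104$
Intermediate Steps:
$P = 0$ ($P = -45 + 45 = 0$)
$\left(148 + P\right) \left(-20 - -68\right) = \left(148 + 0\right) \left(-20 - -68\right) = 148 \left(-20 + 68\right) = 148 \cdot 48 = 7104$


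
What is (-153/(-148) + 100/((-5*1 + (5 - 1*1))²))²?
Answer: 223592209/21904 ≈ 10208.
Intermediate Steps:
(-153/(-148) + 100/((-5*1 + (5 - 1*1))²))² = (-153*(-1/148) + 100/((-5 + (5 - 1))²))² = (153/148 + 100/((-5 + 4)²))² = (153/148 + 100/((-1)²))² = (153/148 + 100/1)² = (153/148 + 100*1)² = (153/148 + 100)² = (14953/148)² = 223592209/21904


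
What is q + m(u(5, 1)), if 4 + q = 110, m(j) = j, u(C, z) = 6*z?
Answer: 112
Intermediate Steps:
q = 106 (q = -4 + 110 = 106)
q + m(u(5, 1)) = 106 + 6*1 = 106 + 6 = 112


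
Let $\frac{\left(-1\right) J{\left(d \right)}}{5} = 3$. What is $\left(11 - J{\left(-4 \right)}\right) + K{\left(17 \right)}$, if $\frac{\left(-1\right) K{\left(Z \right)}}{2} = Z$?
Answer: $-8$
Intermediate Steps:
$K{\left(Z \right)} = - 2 Z$
$J{\left(d \right)} = -15$ ($J{\left(d \right)} = \left(-5\right) 3 = -15$)
$\left(11 - J{\left(-4 \right)}\right) + K{\left(17 \right)} = \left(11 - -15\right) - 34 = \left(11 + 15\right) - 34 = 26 - 34 = -8$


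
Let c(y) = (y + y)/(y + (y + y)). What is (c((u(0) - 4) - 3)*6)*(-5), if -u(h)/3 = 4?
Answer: -20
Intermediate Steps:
u(h) = -12 (u(h) = -3*4 = -12)
c(y) = 2/3 (c(y) = (2*y)/(y + 2*y) = (2*y)/((3*y)) = (2*y)*(1/(3*y)) = 2/3)
(c((u(0) - 4) - 3)*6)*(-5) = ((2/3)*6)*(-5) = 4*(-5) = -20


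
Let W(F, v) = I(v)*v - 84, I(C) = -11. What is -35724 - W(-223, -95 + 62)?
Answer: -36003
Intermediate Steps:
W(F, v) = -84 - 11*v (W(F, v) = -11*v - 84 = -84 - 11*v)
-35724 - W(-223, -95 + 62) = -35724 - (-84 - 11*(-95 + 62)) = -35724 - (-84 - 11*(-33)) = -35724 - (-84 + 363) = -35724 - 1*279 = -35724 - 279 = -36003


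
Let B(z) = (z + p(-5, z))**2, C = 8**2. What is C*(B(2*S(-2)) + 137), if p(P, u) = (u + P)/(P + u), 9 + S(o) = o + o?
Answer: 48768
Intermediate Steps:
S(o) = -9 + 2*o (S(o) = -9 + (o + o) = -9 + 2*o)
p(P, u) = 1 (p(P, u) = (P + u)/(P + u) = 1)
C = 64
B(z) = (1 + z)**2 (B(z) = (z + 1)**2 = (1 + z)**2)
C*(B(2*S(-2)) + 137) = 64*((1 + 2*(-9 + 2*(-2)))**2 + 137) = 64*((1 + 2*(-9 - 4))**2 + 137) = 64*((1 + 2*(-13))**2 + 137) = 64*((1 - 26)**2 + 137) = 64*((-25)**2 + 137) = 64*(625 + 137) = 64*762 = 48768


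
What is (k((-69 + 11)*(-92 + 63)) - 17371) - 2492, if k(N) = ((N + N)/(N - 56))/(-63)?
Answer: -1017364679/51219 ≈ -19863.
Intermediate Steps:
k(N) = -2*N/(63*(-56 + N)) (k(N) = ((2*N)/(-56 + N))*(-1/63) = (2*N/(-56 + N))*(-1/63) = -2*N/(63*(-56 + N)))
(k((-69 + 11)*(-92 + 63)) - 17371) - 2492 = (-2*(-69 + 11)*(-92 + 63)/(-3528 + 63*((-69 + 11)*(-92 + 63))) - 17371) - 2492 = (-2*(-58*(-29))/(-3528 + 63*(-58*(-29))) - 17371) - 2492 = (-2*1682/(-3528 + 63*1682) - 17371) - 2492 = (-2*1682/(-3528 + 105966) - 17371) - 2492 = (-2*1682/102438 - 17371) - 2492 = (-2*1682*1/102438 - 17371) - 2492 = (-1682/51219 - 17371) - 2492 = -889726931/51219 - 2492 = -1017364679/51219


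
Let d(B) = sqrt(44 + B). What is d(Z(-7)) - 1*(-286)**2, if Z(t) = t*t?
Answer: -81796 + sqrt(93) ≈ -81786.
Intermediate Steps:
Z(t) = t**2
d(Z(-7)) - 1*(-286)**2 = sqrt(44 + (-7)**2) - 1*(-286)**2 = sqrt(44 + 49) - 1*81796 = sqrt(93) - 81796 = -81796 + sqrt(93)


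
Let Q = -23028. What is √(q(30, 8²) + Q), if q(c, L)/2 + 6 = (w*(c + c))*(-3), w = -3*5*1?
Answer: 42*I*√10 ≈ 132.82*I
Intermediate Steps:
w = -15 (w = -15*1 = -15)
q(c, L) = -12 + 180*c (q(c, L) = -12 + 2*(-15*(c + c)*(-3)) = -12 + 2*(-30*c*(-3)) = -12 + 2*(90*c) = -12 + 180*c)
√(q(30, 8²) + Q) = √((-12 + 180*30) - 23028) = √((-12 + 5400) - 23028) = √(5388 - 23028) = √(-17640) = 42*I*√10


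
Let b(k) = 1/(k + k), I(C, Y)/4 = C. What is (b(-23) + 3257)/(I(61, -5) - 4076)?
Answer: -149821/176272 ≈ -0.84994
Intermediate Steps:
I(C, Y) = 4*C
b(k) = 1/(2*k)
(b(-23) + 3257)/(I(61, -5) - 4076) = ((1/2)/(-23) + 3257)/(4*61 - 4076) = ((1/2)*(-1/23) + 3257)/(244 - 4076) = (-1/46 + 3257)/(-3832) = (149821/46)*(-1/3832) = -149821/176272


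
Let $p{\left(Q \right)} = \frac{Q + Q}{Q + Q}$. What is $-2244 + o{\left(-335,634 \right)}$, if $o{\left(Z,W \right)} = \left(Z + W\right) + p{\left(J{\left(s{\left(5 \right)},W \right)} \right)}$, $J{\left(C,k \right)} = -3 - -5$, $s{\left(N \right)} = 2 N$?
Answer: $-1944$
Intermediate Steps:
$J{\left(C,k \right)} = 2$ ($J{\left(C,k \right)} = -3 + 5 = 2$)
$p{\left(Q \right)} = 1$ ($p{\left(Q \right)} = \frac{2 Q}{2 Q} = 2 Q \frac{1}{2 Q} = 1$)
$o{\left(Z,W \right)} = 1 + W + Z$ ($o{\left(Z,W \right)} = \left(Z + W\right) + 1 = \left(W + Z\right) + 1 = 1 + W + Z$)
$-2244 + o{\left(-335,634 \right)} = -2244 + \left(1 + 634 - 335\right) = -2244 + 300 = -1944$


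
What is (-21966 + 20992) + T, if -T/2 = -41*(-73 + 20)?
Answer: -5320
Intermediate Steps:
T = -4346 (T = -(-82)*(-73 + 20) = -(-82)*(-53) = -2*2173 = -4346)
(-21966 + 20992) + T = (-21966 + 20992) - 4346 = -974 - 4346 = -5320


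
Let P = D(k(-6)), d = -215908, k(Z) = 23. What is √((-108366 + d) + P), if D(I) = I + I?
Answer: 2*I*√81057 ≈ 569.41*I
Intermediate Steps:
D(I) = 2*I
P = 46 (P = 2*23 = 46)
√((-108366 + d) + P) = √((-108366 - 215908) + 46) = √(-324274 + 46) = √(-324228) = 2*I*√81057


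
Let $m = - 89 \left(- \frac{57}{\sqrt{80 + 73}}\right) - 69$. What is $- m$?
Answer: $69 - \frac{1691 \sqrt{17}}{17} \approx -341.13$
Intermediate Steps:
$m = -69 + \frac{1691 \sqrt{17}}{17}$ ($m = - 89 \left(- \frac{57}{\sqrt{153}}\right) - 69 = - 89 \left(- \frac{57}{3 \sqrt{17}}\right) - 69 = - 89 \left(- 57 \frac{\sqrt{17}}{51}\right) - 69 = - 89 \left(- \frac{19 \sqrt{17}}{17}\right) - 69 = \frac{1691 \sqrt{17}}{17} - 69 = -69 + \frac{1691 \sqrt{17}}{17} \approx 341.13$)
$- m = - (-69 + \frac{1691 \sqrt{17}}{17}) = 69 - \frac{1691 \sqrt{17}}{17}$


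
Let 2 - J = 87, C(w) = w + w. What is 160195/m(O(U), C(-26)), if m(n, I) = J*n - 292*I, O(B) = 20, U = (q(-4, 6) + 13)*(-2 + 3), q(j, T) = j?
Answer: 160195/13484 ≈ 11.880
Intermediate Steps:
C(w) = 2*w
J = -85 (J = 2 - 1*87 = 2 - 87 = -85)
U = 9 (U = (-4 + 13)*(-2 + 3) = 9*1 = 9)
m(n, I) = -292*I - 85*n (m(n, I) = -85*n - 292*I = -292*I - 85*n)
160195/m(O(U), C(-26)) = 160195/(-584*(-26) - 85*20) = 160195/(-292*(-52) - 1700) = 160195/(15184 - 1700) = 160195/13484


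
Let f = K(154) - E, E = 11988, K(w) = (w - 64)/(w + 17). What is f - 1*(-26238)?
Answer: 270760/19 ≈ 14251.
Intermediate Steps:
K(w) = (-64 + w)/(17 + w)
f = -227762/19 (f = (-64 + 154)/(17 + 154) - 1*11988 = 90/171 - 11988 = (1/171)*90 - 11988 = 10/19 - 11988 = -227762/19 ≈ -11987.)
f - 1*(-26238) = -227762/19 - 1*(-26238) = -227762/19 + 26238 = 270760/19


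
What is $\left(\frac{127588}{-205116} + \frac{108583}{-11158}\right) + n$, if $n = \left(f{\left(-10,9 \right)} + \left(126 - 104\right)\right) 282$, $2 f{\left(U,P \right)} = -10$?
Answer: $\frac{2737064232725}{572171082} \approx 4783.6$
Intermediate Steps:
$f{\left(U,P \right)} = -5$ ($f{\left(U,P \right)} = \frac{1}{2} \left(-10\right) = -5$)
$n = 4794$ ($n = \left(-5 + \left(126 - 104\right)\right) 282 = \left(-5 + 22\right) 282 = 17 \cdot 282 = 4794$)
$\left(\frac{127588}{-205116} + \frac{108583}{-11158}\right) + n = \left(\frac{127588}{-205116} + \frac{108583}{-11158}\right) + 4794 = \left(127588 \left(- \frac{1}{205116}\right) + 108583 \left(- \frac{1}{11158}\right)\right) + 4794 = \left(- \frac{31897}{51279} - \frac{108583}{11158}\right) + 4794 = - \frac{5923934383}{572171082} + 4794 = \frac{2737064232725}{572171082}$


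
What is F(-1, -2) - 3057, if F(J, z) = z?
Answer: -3059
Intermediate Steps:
F(-1, -2) - 3057 = -2 - 3057 = -3059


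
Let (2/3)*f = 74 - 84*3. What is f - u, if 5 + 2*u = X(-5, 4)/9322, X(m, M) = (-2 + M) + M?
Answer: -1232836/4661 ≈ -264.50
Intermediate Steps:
X(m, M) = -2 + 2*M
f = -267 (f = 3*(74 - 84*3)/2 = 3*(74 - 252)/2 = (3/2)*(-178) = -267)
u = -11651/4661 (u = -5/2 + ((-2 + 2*4)/9322)/2 = -5/2 + ((-2 + 8)*(1/9322))/2 = -5/2 + (6*(1/9322))/2 = -5/2 + (1/2)*(3/4661) = -5/2 + 3/9322 = -11651/4661 ≈ -2.4997)
f - u = -267 - 1*(-11651/4661) = -267 + 11651/4661 = -1232836/4661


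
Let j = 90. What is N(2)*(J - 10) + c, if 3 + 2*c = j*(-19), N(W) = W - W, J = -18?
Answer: -1713/2 ≈ -856.50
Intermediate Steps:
N(W) = 0
c = -1713/2 (c = -3/2 + (90*(-19))/2 = -3/2 + (½)*(-1710) = -3/2 - 855 = -1713/2 ≈ -856.50)
N(2)*(J - 10) + c = 0*(-18 - 10) - 1713/2 = 0*(-28) - 1713/2 = 0 - 1713/2 = -1713/2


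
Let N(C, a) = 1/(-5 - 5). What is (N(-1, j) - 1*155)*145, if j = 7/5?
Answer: -44979/2 ≈ -22490.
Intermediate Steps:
j = 7/5 (j = 7*(⅕) = 7/5 ≈ 1.4000)
N(C, a) = -⅒ (N(C, a) = 1/(-10) = -⅒)
(N(-1, j) - 1*155)*145 = (-⅒ - 1*155)*145 = (-⅒ - 155)*145 = -1551/10*145 = -44979/2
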